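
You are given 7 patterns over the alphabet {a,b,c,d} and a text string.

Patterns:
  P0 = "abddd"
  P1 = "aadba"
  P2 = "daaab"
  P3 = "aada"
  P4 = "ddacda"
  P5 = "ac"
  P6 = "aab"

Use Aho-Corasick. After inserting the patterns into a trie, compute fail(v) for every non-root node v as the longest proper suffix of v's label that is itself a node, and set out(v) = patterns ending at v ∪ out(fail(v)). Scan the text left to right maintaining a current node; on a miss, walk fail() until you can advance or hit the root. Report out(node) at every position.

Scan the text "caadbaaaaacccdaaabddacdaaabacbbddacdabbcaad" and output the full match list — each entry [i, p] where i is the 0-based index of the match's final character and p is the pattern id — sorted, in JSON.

Build:
Trie (insert patterns):
  0='ε' goto a→1 d→10
  1='a' goto a→6 b→2 c→21
  2='ab' goto d→3
  3='abd' goto d→4
  4='abdd' goto d→5
  5='abddd' goto ·  ←P0
  6='aa' goto b→22 d→7
  7='aad' goto a→15 b→8
  8='aadb' goto a→9
  9='aadba' goto ·  ←P1
  10='d' goto a→11 d→16
  11='da' goto a→12
  12='daa' goto a→13
  13='daaa' goto b→14
  14='daaab' goto ·  ←P2
  15='aada' goto ·  ←P3
  16='dd' goto a→17
  17='dda' goto c→18
  18='ddac' goto d→19
  19='ddacd' goto a→20
  20='ddacda' goto ·  ←P4
  21='ac' goto ·  ←P5
  22='aab' goto ·  ←P6

BFS fail/out derivation:
  n1('a'): parent n0 fail=0; on 'a' 0 → fail=0;  out ∅∪∅=∅
  n10('d'): parent n0 fail=0; on 'd' 0 → fail=0;  out ∅∪∅=∅
  n2('ab'): parent n1 fail=0; on 'b' 0 → fail=0;  out ∅∪∅=∅
  n6('aa'): parent n1 fail=0; on 'a' 0 → fail=1;  out ∅∪∅=∅
  n11('da'): parent n10 fail=0; on 'a' 0 → fail=1;  out ∅∪∅=∅
  n16('dd'): parent n10 fail=0; on 'd' 0 → fail=10;  out ∅∪∅=∅
  n21('ac'): parent n1 fail=0; on 'c' 0 → fail=0;  out {5}∪∅={5}
  n3('abd'): parent n2 fail=0; on 'd' 0 → fail=10;  out ∅∪∅=∅
  n7('aad'): parent n6 fail=1; on 'd' 1→0 → fail=10;  out ∅∪∅=∅
  n12('daa'): parent n11 fail=1; on 'a' 1 → fail=6;  out ∅∪∅=∅
  n17('dda'): parent n16 fail=10; on 'a' 10 → fail=11;  out ∅∪∅=∅
  n22('aab'): parent n6 fail=1; on 'b' 1 → fail=2;  out {6}∪∅={6}
  n4('abdd'): parent n3 fail=10; on 'd' 10 → fail=16;  out ∅∪∅=∅
  n8('aadb'): parent n7 fail=10; on 'b' 10→0 → fail=0;  out ∅∪∅=∅
  n13('daaa'): parent n12 fail=6; on 'a' 6→1 → fail=6;  out ∅∪∅=∅
  n15('aada'): parent n7 fail=10; on 'a' 10 → fail=11;  out {3}∪∅={3}
  n18('ddac'): parent n17 fail=11; on 'c' 11→1 → fail=21;  out ∅∪{5}={5}
  n5('abddd'): parent n4 fail=16; on 'd' 16→10 → fail=16;  out {0}∪∅={0}
  n9('aadba'): parent n8 fail=0; on 'a' 0 → fail=1;  out {1}∪∅={1}
  n14('daaab'): parent n13 fail=6; on 'b' 6 → fail=22;  out {2}∪{6}={2,6}
  n19('ddacd'): parent n18 fail=21; on 'd' 21→0 → fail=10;  out ∅∪∅=∅
  n20('ddacda'): parent n19 fail=10; on 'a' 10 → fail=11;  out {4}∪∅={4}

Run:
i=0 'c': node 0→0
i=1 'a': node 0→1
i=2 'a': node 1→6
i=3 'd': node 6→7
i=4 'b': node 7→8
i=5 'a': node 8→9  → match P1@[1:5]
i=6 'a': node 9→6 (fail-walked)
i=7 'a': node 6→6 (fail-walked)
i=8 'a': node 6→6 (fail-walked)
i=9 'a': node 6→6 (fail-walked)
i=10 'c': node 6→21 (fail-walked)  → match P5@[9:10]
i=11 'c': node 21→0 (fail-walked)
i=12 'c': node 0→0
i=13 'd': node 0→10
i=14 'a': node 10→11
i=15 'a': node 11→12
i=16 'a': node 12→13
i=17 'b': node 13→14  → match P2@[13:17],P6@[15:17]
i=18 'd': node 14→3 (fail-walked)
i=19 'd': node 3→4
i=20 'a': node 4→17 (fail-walked)
i=21 'c': node 17→18  → match P5@[20:21]
i=22 'd': node 18→19
i=23 'a': node 19→20  → match P4@[18:23]
i=24 'a': node 20→12 (fail-walked)
i=25 'a': node 12→13
i=26 'b': node 13→14  → match P2@[22:26],P6@[24:26]
i=27 'a': node 14→1 (fail-walked)
i=28 'c': node 1→21  → match P5@[27:28]
i=29 'b': node 21→0 (fail-walked)
i=30 'b': node 0→0
i=31 'd': node 0→10
i=32 'd': node 10→16
i=33 'a': node 16→17
i=34 'c': node 17→18  → match P5@[33:34]
i=35 'd': node 18→19
i=36 'a': node 19→20  → match P4@[31:36]
i=37 'b': node 20→2 (fail-walked)
i=38 'b': node 2→0 (fail-walked)
i=39 'c': node 0→0
i=40 'a': node 0→1
i=41 'a': node 1→6
i=42 'd': node 6→7

All matches (sorted): [[5,1],[10,5],[17,2],[17,6],[21,5],[23,4],[26,2],[26,6],[28,5],[34,5],[36,4]]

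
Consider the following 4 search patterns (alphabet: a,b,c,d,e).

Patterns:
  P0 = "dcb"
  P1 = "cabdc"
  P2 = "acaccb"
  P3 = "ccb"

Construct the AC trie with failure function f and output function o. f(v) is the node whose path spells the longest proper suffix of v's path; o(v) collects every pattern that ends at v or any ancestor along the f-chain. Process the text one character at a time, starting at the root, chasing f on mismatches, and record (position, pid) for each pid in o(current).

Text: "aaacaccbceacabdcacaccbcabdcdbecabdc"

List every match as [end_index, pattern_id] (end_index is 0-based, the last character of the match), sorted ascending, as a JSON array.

Construct AC machine:
Trie nodes:
  n0 'ε': a→9 c→4 d→1
  n1 'd': c→2
  n2 'dc': b→3
  n3 'dcb': ·  [P0 ends]
  n4 'c': a→5 c→15
  n5 'ca': b→6
  n6 'cab': d→7
  n7 'cabd': c→8
  n8 'cabdc': ·  [P1 ends]
  n9 'a': c→10
  n10 'ac': a→11
  n11 'aca': c→12
  n12 'acac': c→13
  n13 'acacc': b→14
  n14 'acaccb': ·  [P2 ends]
  n15 'cc': b→16
  n16 'ccb': ·  [P3 ends]

Failure links (BFS by depth):
  n1('d'): parent n0 fail=0; on 'd' 0 → fail=0;  out ∅∪∅=∅
  n4('c'): parent n0 fail=0; on 'c' 0 → fail=0;  out ∅∪∅=∅
  n9('a'): parent n0 fail=0; on 'a' 0 → fail=0;  out ∅∪∅=∅
  n2('dc'): parent n1 fail=0; on 'c' 0 → fail=4;  out ∅∪∅=∅
  n5('ca'): parent n4 fail=0; on 'a' 0 → fail=9;  out ∅∪∅=∅
  n10('ac'): parent n9 fail=0; on 'c' 0 → fail=4;  out ∅∪∅=∅
  n15('cc'): parent n4 fail=0; on 'c' 0 → fail=4;  out ∅∪∅=∅
  n3('dcb'): parent n2 fail=4; on 'b' 4→0 → fail=0;  out {0}∪∅={0}
  n6('cab'): parent n5 fail=9; on 'b' 9→0 → fail=0;  out ∅∪∅=∅
  n11('aca'): parent n10 fail=4; on 'a' 4 → fail=5;  out ∅∪∅=∅
  n16('ccb'): parent n15 fail=4; on 'b' 4→0 → fail=0;  out {3}∪∅={3}
  n7('cabd'): parent n6 fail=0; on 'd' 0 → fail=1;  out ∅∪∅=∅
  n12('acac'): parent n11 fail=5; on 'c' 5→9 → fail=10;  out ∅∪∅=∅
  n8('cabdc'): parent n7 fail=1; on 'c' 1 → fail=2;  out {1}∪∅={1}
  n13('acacc'): parent n12 fail=10; on 'c' 10→4 → fail=15;  out ∅∪∅=∅
  n14('acaccb'): parent n13 fail=15; on 'b' 15 → fail=16;  out {2}∪{3}={2,3}

Text stream:
[0] read 'a'  n0⇒n9
[1] read 'a'  n9⇒n9 (fail-walked)
[2] read 'a'  n9⇒n9 (fail-walked)
[3] read 'c'  n9⇒n10
[4] read 'a'  n10⇒n11
[5] read 'c'  n11⇒n12
[6] read 'c'  n12⇒n13
[7] read 'b'  n13⇒n14  emit P2@[2:7],P3@[5:7]
[8] read 'c'  n14⇒n4 (fail-walked)
[9] read 'e'  n4⇒n0 (fail-walked)
[10] read 'a'  n0⇒n9
[11] read 'c'  n9⇒n10
[12] read 'a'  n10⇒n11
[13] read 'b'  n11⇒n6 (fail-walked)
[14] read 'd'  n6⇒n7
[15] read 'c'  n7⇒n8  emit P1@[11:15]
[16] read 'a'  n8⇒n5 (fail-walked)
[17] read 'c'  n5⇒n10 (fail-walked)
[18] read 'a'  n10⇒n11
[19] read 'c'  n11⇒n12
[20] read 'c'  n12⇒n13
[21] read 'b'  n13⇒n14  emit P2@[16:21],P3@[19:21]
[22] read 'c'  n14⇒n4 (fail-walked)
[23] read 'a'  n4⇒n5
[24] read 'b'  n5⇒n6
[25] read 'd'  n6⇒n7
[26] read 'c'  n7⇒n8  emit P1@[22:26]
[27] read 'd'  n8⇒n1 (fail-walked)
[28] read 'b'  n1⇒n0 (fail-walked)
[29] read 'e'  n0⇒n0
[30] read 'c'  n0⇒n4
[31] read 'a'  n4⇒n5
[32] read 'b'  n5⇒n6
[33] read 'd'  n6⇒n7
[34] read 'c'  n7⇒n8  emit P1@[30:34]

Result: [[7,2],[7,3],[15,1],[21,2],[21,3],[26,1],[34,1]]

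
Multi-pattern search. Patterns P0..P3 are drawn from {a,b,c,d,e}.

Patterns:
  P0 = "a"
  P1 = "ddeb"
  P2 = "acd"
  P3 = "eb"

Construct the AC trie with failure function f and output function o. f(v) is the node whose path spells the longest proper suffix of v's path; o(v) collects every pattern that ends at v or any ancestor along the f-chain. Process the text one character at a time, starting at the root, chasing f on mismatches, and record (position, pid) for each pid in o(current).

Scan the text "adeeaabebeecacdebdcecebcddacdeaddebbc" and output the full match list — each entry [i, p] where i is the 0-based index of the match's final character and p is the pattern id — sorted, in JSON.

Construct AC machine:
Trie nodes:
  n0 'ε': a→1 d→2 e→8
  n1 'a': c→6  ←P0
  n2 'd': d→3
  n3 'dd': e→4
  n4 'dde': b→5
  n5 'ddeb': ·  ←P1
  n6 'ac': d→7
  n7 'acd': ·  ←P2
  n8 'e': b→9
  n9 'eb': ·  ←P3

Failure links (BFS by depth):
  fail(1) 'a': from fail(0)=0 chase 'a': 0 ⇒ 0;  out={0}∪out(0)={0}
  fail(2) 'd': from fail(0)=0 chase 'd': 0 ⇒ 0;  out=∅∪out(0)=∅
  fail(8) 'e': from fail(0)=0 chase 'e': 0 ⇒ 0;  out=∅∪out(0)=∅
  fail(3) 'dd': from fail(2)=0 chase 'd': 0 ⇒ 2;  out=∅∪out(2)=∅
  fail(6) 'ac': from fail(1)=0 chase 'c': 0 ⇒ 0;  out=∅∪out(0)=∅
  fail(9) 'eb': from fail(8)=0 chase 'b': 0 ⇒ 0;  out={3}∪out(0)={3}
  fail(4) 'dde': from fail(3)=2 chase 'e': 2→0 ⇒ 8;  out=∅∪out(8)=∅
  fail(7) 'acd': from fail(6)=0 chase 'd': 0 ⇒ 2;  out={2}∪out(2)={2}
  fail(5) 'ddeb': from fail(4)=8 chase 'b': 8 ⇒ 9;  out={1}∪out(9)={1,3}

Run:
pos 0 'a': at 1  → match P0@[0:0]
pos 1 'd': at 2 (via fail)
pos 2 'e': at 8 (via fail)
pos 3 'e': at 8 (via fail)
pos 4 'a': at 1 (via fail)  → match P0@[4:4]
pos 5 'a': at 1 (via fail)  → match P0@[5:5]
pos 6 'b': at 0 (via fail)
pos 7 'e': at 8
pos 8 'b': at 9  → match P3@[7:8]
pos 9 'e': at 8 (via fail)
pos 10 'e': at 8 (via fail)
pos 11 'c': at 0 (via fail)
pos 12 'a': at 1  → match P0@[12:12]
pos 13 'c': at 6
pos 14 'd': at 7  → match P2@[12:14]
pos 15 'e': at 8 (via fail)
pos 16 'b': at 9  → match P3@[15:16]
pos 17 'd': at 2 (via fail)
pos 18 'c': at 0 (via fail)
pos 19 'e': at 8
pos 20 'c': at 0 (via fail)
pos 21 'e': at 8
pos 22 'b': at 9  → match P3@[21:22]
pos 23 'c': at 0 (via fail)
pos 24 'd': at 2
pos 25 'd': at 3
pos 26 'a': at 1 (via fail)  → match P0@[26:26]
pos 27 'c': at 6
pos 28 'd': at 7  → match P2@[26:28]
pos 29 'e': at 8 (via fail)
pos 30 'a': at 1 (via fail)  → match P0@[30:30]
pos 31 'd': at 2 (via fail)
pos 32 'd': at 3
pos 33 'e': at 4
pos 34 'b': at 5  → match P1@[31:34],P3@[33:34]
pos 35 'b': at 0 (via fail)
pos 36 'c': at 0

Matches: [[0,0],[4,0],[5,0],[8,3],[12,0],[14,2],[16,3],[22,3],[26,0],[28,2],[30,0],[34,1],[34,3]]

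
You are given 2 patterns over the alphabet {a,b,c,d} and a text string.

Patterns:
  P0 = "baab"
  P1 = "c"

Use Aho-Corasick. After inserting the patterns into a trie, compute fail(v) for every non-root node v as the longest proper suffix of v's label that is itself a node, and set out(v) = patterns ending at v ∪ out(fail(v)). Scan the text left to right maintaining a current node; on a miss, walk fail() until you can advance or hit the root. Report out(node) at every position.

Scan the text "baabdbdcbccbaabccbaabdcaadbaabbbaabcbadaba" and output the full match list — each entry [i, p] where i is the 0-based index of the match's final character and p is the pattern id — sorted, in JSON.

Build automaton:
Trie nodes:
  n0 'ε': b→1 c→5
  n1 'b': a→2
  n2 'ba': a→3
  n3 'baa': b→4
  n4 'baab': ·  [P0 ends]
  n5 'c': ·  [P1 ends]

Failure links (BFS by depth):
  n1('b'): parent n0 fail=0; on 'b' 0 → fail=0;  out ∅∪∅=∅
  n5('c'): parent n0 fail=0; on 'c' 0 → fail=0;  out {1}∪∅={1}
  n2('ba'): parent n1 fail=0; on 'a' 0 → fail=0;  out ∅∪∅=∅
  n3('baa'): parent n2 fail=0; on 'a' 0 → fail=0;  out ∅∪∅=∅
  n4('baab'): parent n3 fail=0; on 'b' 0 → fail=1;  out {0}∪∅={0}

Text stream:
[0] read 'b'  n0⇒n1
[1] read 'a'  n1⇒n2
[2] read 'a'  n2⇒n3
[3] read 'b'  n3⇒n4  emit P0@[0:3]
[4] read 'd'  n4⇒n0 (fail-walked)
[5] read 'b'  n0⇒n1
[6] read 'd'  n1⇒n0 (fail-walked)
[7] read 'c'  n0⇒n5  emit P1@[7:7]
[8] read 'b'  n5⇒n1 (fail-walked)
[9] read 'c'  n1⇒n5 (fail-walked)  emit P1@[9:9]
[10] read 'c'  n5⇒n5 (fail-walked)  emit P1@[10:10]
[11] read 'b'  n5⇒n1 (fail-walked)
[12] read 'a'  n1⇒n2
[13] read 'a'  n2⇒n3
[14] read 'b'  n3⇒n4  emit P0@[11:14]
[15] read 'c'  n4⇒n5 (fail-walked)  emit P1@[15:15]
[16] read 'c'  n5⇒n5 (fail-walked)  emit P1@[16:16]
[17] read 'b'  n5⇒n1 (fail-walked)
[18] read 'a'  n1⇒n2
[19] read 'a'  n2⇒n3
[20] read 'b'  n3⇒n4  emit P0@[17:20]
[21] read 'd'  n4⇒n0 (fail-walked)
[22] read 'c'  n0⇒n5  emit P1@[22:22]
[23] read 'a'  n5⇒n0 (fail-walked)
[24] read 'a'  n0⇒n0
[25] read 'd'  n0⇒n0
[26] read 'b'  n0⇒n1
[27] read 'a'  n1⇒n2
[28] read 'a'  n2⇒n3
[29] read 'b'  n3⇒n4  emit P0@[26:29]
[30] read 'b'  n4⇒n1 (fail-walked)
[31] read 'b'  n1⇒n1 (fail-walked)
[32] read 'a'  n1⇒n2
[33] read 'a'  n2⇒n3
[34] read 'b'  n3⇒n4  emit P0@[31:34]
[35] read 'c'  n4⇒n5 (fail-walked)  emit P1@[35:35]
[36] read 'b'  n5⇒n1 (fail-walked)
[37] read 'a'  n1⇒n2
[38] read 'd'  n2⇒n0 (fail-walked)
[39] read 'a'  n0⇒n0
[40] read 'b'  n0⇒n1
[41] read 'a'  n1⇒n2

All matches (sorted): [[3,0],[7,1],[9,1],[10,1],[14,0],[15,1],[16,1],[20,0],[22,1],[29,0],[34,0],[35,1]]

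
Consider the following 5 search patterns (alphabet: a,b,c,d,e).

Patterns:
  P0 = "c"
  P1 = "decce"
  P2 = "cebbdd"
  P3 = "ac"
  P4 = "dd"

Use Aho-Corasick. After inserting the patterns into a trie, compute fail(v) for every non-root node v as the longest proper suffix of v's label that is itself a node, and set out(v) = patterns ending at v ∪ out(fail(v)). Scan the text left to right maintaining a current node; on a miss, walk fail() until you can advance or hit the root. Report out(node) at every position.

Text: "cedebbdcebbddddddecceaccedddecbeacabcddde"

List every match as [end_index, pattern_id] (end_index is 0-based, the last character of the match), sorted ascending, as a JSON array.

Construct AC machine:
Trie nodes:
  0='ε' goto a→12 c→1 d→2
  1='c' goto e→7  [P0 ends]
  2='d' goto d→14 e→3
  3='de' goto c→4
  4='dec' goto c→5
  5='decc' goto e→6
  6='decce' goto ·  [P1 ends]
  7='ce' goto b→8
  8='ceb' goto b→9
  9='cebb' goto d→10
  10='cebbd' goto d→11
  11='cebbdd' goto ·  [P2 ends]
  12='a' goto c→13
  13='ac' goto ·  [P3 ends]
  14='dd' goto ·  [P4 ends]

Failure links (BFS by depth):
  fail(1) 'c': from fail(0)=0 chase 'c': 0 ⇒ 0;  out={0}∪out(0)={0}
  fail(2) 'd': from fail(0)=0 chase 'd': 0 ⇒ 0;  out=∅∪out(0)=∅
  fail(12) 'a': from fail(0)=0 chase 'a': 0 ⇒ 0;  out=∅∪out(0)=∅
  fail(3) 'de': from fail(2)=0 chase 'e': 0 ⇒ 0;  out=∅∪out(0)=∅
  fail(7) 'ce': from fail(1)=0 chase 'e': 0 ⇒ 0;  out=∅∪out(0)=∅
  fail(13) 'ac': from fail(12)=0 chase 'c': 0 ⇒ 1;  out={3}∪out(1)={0,3}
  fail(14) 'dd': from fail(2)=0 chase 'd': 0 ⇒ 2;  out={4}∪out(2)={4}
  fail(4) 'dec': from fail(3)=0 chase 'c': 0 ⇒ 1;  out=∅∪out(1)={0}
  fail(8) 'ceb': from fail(7)=0 chase 'b': 0 ⇒ 0;  out=∅∪out(0)=∅
  fail(5) 'decc': from fail(4)=1 chase 'c': 1→0 ⇒ 1;  out=∅∪out(1)={0}
  fail(9) 'cebb': from fail(8)=0 chase 'b': 0 ⇒ 0;  out=∅∪out(0)=∅
  fail(6) 'decce': from fail(5)=1 chase 'e': 1 ⇒ 7;  out={1}∪out(7)={1}
  fail(10) 'cebbd': from fail(9)=0 chase 'd': 0 ⇒ 2;  out=∅∪out(2)=∅
  fail(11) 'cebbdd': from fail(10)=2 chase 'd': 2 ⇒ 14;  out={2}∪out(14)={2,4}

Scan:
[0] read 'c'  n0⇒n1  ** P0@[0:0]
[1] read 'e'  n1⇒n7
[2] read 'd'  n7⇒n2 ·f
[3] read 'e'  n2⇒n3
[4] read 'b'  n3⇒n0 ·f
[5] read 'b'  n0⇒n0
[6] read 'd'  n0⇒n2
[7] read 'c'  n2⇒n1 ·f  ** P0@[7:7]
[8] read 'e'  n1⇒n7
[9] read 'b'  n7⇒n8
[10] read 'b'  n8⇒n9
[11] read 'd'  n9⇒n10
[12] read 'd'  n10⇒n11  ** P2@[7:12],P4@[11:12]
[13] read 'd'  n11⇒n14 ·f  ** P4@[12:13]
[14] read 'd'  n14⇒n14 ·f  ** P4@[13:14]
[15] read 'd'  n14⇒n14 ·f  ** P4@[14:15]
[16] read 'd'  n14⇒n14 ·f  ** P4@[15:16]
[17] read 'e'  n14⇒n3 ·f
[18] read 'c'  n3⇒n4  ** P0@[18:18]
[19] read 'c'  n4⇒n5  ** P0@[19:19]
[20] read 'e'  n5⇒n6  ** P1@[16:20]
[21] read 'a'  n6⇒n12 ·f
[22] read 'c'  n12⇒n13  ** P0@[22:22],P3@[21:22]
[23] read 'c'  n13⇒n1 ·f  ** P0@[23:23]
[24] read 'e'  n1⇒n7
[25] read 'd'  n7⇒n2 ·f
[26] read 'd'  n2⇒n14  ** P4@[25:26]
[27] read 'd'  n14⇒n14 ·f  ** P4@[26:27]
[28] read 'e'  n14⇒n3 ·f
[29] read 'c'  n3⇒n4  ** P0@[29:29]
[30] read 'b'  n4⇒n0 ·f
[31] read 'e'  n0⇒n0
[32] read 'a'  n0⇒n12
[33] read 'c'  n12⇒n13  ** P0@[33:33],P3@[32:33]
[34] read 'a'  n13⇒n12 ·f
[35] read 'b'  n12⇒n0 ·f
[36] read 'c'  n0⇒n1  ** P0@[36:36]
[37] read 'd'  n1⇒n2 ·f
[38] read 'd'  n2⇒n14  ** P4@[37:38]
[39] read 'd'  n14⇒n14 ·f  ** P4@[38:39]
[40] read 'e'  n14⇒n3 ·f

Result: [[0,0],[7,0],[12,2],[12,4],[13,4],[14,4],[15,4],[16,4],[18,0],[19,0],[20,1],[22,0],[22,3],[23,0],[26,4],[27,4],[29,0],[33,0],[33,3],[36,0],[38,4],[39,4]]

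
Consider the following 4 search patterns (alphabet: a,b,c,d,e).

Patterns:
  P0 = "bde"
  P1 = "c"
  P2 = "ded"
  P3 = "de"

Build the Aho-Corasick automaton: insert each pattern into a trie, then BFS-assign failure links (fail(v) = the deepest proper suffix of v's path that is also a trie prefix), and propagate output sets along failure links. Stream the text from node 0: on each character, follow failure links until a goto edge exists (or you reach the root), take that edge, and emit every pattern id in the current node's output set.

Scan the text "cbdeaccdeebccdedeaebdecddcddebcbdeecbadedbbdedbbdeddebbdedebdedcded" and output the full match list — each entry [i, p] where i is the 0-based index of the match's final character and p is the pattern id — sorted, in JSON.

Construct AC machine:
Trie nodes:
  n0 'ε': b→1 c→4 d→5
  n1 'b': d→2
  n2 'bd': e→3
  n3 'bde': ·  [P0 ends]
  n4 'c': ·  [P1 ends]
  n5 'd': e→6
  n6 'de': d→7  [P3 ends]
  n7 'ded': ·  [P2 ends]

Failure links (BFS by depth):
  n1('b'): parent n0 fail=0; on 'b' 0 → fail=0;  out ∅∪∅=∅
  n4('c'): parent n0 fail=0; on 'c' 0 → fail=0;  out {1}∪∅={1}
  n5('d'): parent n0 fail=0; on 'd' 0 → fail=0;  out ∅∪∅=∅
  n2('bd'): parent n1 fail=0; on 'd' 0 → fail=5;  out ∅∪∅=∅
  n6('de'): parent n5 fail=0; on 'e' 0 → fail=0;  out {3}∪∅={3}
  n3('bde'): parent n2 fail=5; on 'e' 5 → fail=6;  out {0}∪{3}={0,3}
  n7('ded'): parent n6 fail=0; on 'd' 0 → fail=5;  out {2}∪∅={2}

Scan:
pos 0 'c': at 4  ** P1@[0:0]
pos 1 'b': at 1 (fail-walked)
pos 2 'd': at 2
pos 3 'e': at 3  ** P0@[1:3],P3@[2:3]
pos 4 'a': at 0 (fail-walked)
pos 5 'c': at 4  ** P1@[5:5]
pos 6 'c': at 4 (fail-walked)  ** P1@[6:6]
pos 7 'd': at 5 (fail-walked)
pos 8 'e': at 6  ** P3@[7:8]
pos 9 'e': at 0 (fail-walked)
pos 10 'b': at 1
pos 11 'c': at 4 (fail-walked)  ** P1@[11:11]
pos 12 'c': at 4 (fail-walked)  ** P1@[12:12]
pos 13 'd': at 5 (fail-walked)
pos 14 'e': at 6  ** P3@[13:14]
pos 15 'd': at 7  ** P2@[13:15]
pos 16 'e': at 6 (fail-walked)  ** P3@[15:16]
pos 17 'a': at 0 (fail-walked)
pos 18 'e': at 0
pos 19 'b': at 1
pos 20 'd': at 2
pos 21 'e': at 3  ** P0@[19:21],P3@[20:21]
pos 22 'c': at 4 (fail-walked)  ** P1@[22:22]
pos 23 'd': at 5 (fail-walked)
pos 24 'd': at 5 (fail-walked)
pos 25 'c': at 4 (fail-walked)  ** P1@[25:25]
pos 26 'd': at 5 (fail-walked)
pos 27 'd': at 5 (fail-walked)
pos 28 'e': at 6  ** P3@[27:28]
pos 29 'b': at 1 (fail-walked)
pos 30 'c': at 4 (fail-walked)  ** P1@[30:30]
pos 31 'b': at 1 (fail-walked)
pos 32 'd': at 2
pos 33 'e': at 3  ** P0@[31:33],P3@[32:33]
pos 34 'e': at 0 (fail-walked)
pos 35 'c': at 4  ** P1@[35:35]
pos 36 'b': at 1 (fail-walked)
pos 37 'a': at 0 (fail-walked)
pos 38 'd': at 5
pos 39 'e': at 6  ** P3@[38:39]
pos 40 'd': at 7  ** P2@[38:40]
pos 41 'b': at 1 (fail-walked)
pos 42 'b': at 1 (fail-walked)
pos 43 'd': at 2
pos 44 'e': at 3  ** P0@[42:44],P3@[43:44]
pos 45 'd': at 7 (fail-walked)  ** P2@[43:45]
pos 46 'b': at 1 (fail-walked)
pos 47 'b': at 1 (fail-walked)
pos 48 'd': at 2
pos 49 'e': at 3  ** P0@[47:49],P3@[48:49]
pos 50 'd': at 7 (fail-walked)  ** P2@[48:50]
pos 51 'd': at 5 (fail-walked)
pos 52 'e': at 6  ** P3@[51:52]
pos 53 'b': at 1 (fail-walked)
pos 54 'b': at 1 (fail-walked)
pos 55 'd': at 2
pos 56 'e': at 3  ** P0@[54:56],P3@[55:56]
pos 57 'd': at 7 (fail-walked)  ** P2@[55:57]
pos 58 'e': at 6 (fail-walked)  ** P3@[57:58]
pos 59 'b': at 1 (fail-walked)
pos 60 'd': at 2
pos 61 'e': at 3  ** P0@[59:61],P3@[60:61]
pos 62 'd': at 7 (fail-walked)  ** P2@[60:62]
pos 63 'c': at 4 (fail-walked)  ** P1@[63:63]
pos 64 'd': at 5 (fail-walked)
pos 65 'e': at 6  ** P3@[64:65]
pos 66 'd': at 7  ** P2@[64:66]

Result: [[0,1],[3,0],[3,3],[5,1],[6,1],[8,3],[11,1],[12,1],[14,3],[15,2],[16,3],[21,0],[21,3],[22,1],[25,1],[28,3],[30,1],[33,0],[33,3],[35,1],[39,3],[40,2],[44,0],[44,3],[45,2],[49,0],[49,3],[50,2],[52,3],[56,0],[56,3],[57,2],[58,3],[61,0],[61,3],[62,2],[63,1],[65,3],[66,2]]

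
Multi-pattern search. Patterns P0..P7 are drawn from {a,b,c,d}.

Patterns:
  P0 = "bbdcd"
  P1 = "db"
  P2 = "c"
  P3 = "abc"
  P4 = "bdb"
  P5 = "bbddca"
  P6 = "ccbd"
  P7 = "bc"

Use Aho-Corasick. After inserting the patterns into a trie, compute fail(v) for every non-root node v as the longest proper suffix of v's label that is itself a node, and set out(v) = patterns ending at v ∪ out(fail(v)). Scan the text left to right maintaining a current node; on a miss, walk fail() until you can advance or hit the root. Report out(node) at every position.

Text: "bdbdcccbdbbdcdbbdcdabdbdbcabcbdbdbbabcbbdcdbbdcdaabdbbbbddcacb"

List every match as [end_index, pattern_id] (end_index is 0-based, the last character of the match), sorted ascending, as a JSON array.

Build:
Trie (insert patterns):
  n0 'ε': a→9 b→1 c→8 d→6
  n1 'b': b→2 c→20 d→12
  n2 'bb': d→3
  n3 'bbd': c→4 d→14
  n4 'bbdc': d→5
  n5 'bbdcd': ·  ←P0
  n6 'd': b→7
  n7 'db': ·  ←P1
  n8 'c': c→17  ←P2
  n9 'a': b→10
  n10 'ab': c→11
  n11 'abc': ·  ←P3
  n12 'bd': b→13
  n13 'bdb': ·  ←P4
  n14 'bbdd': c→15
  n15 'bbddc': a→16
  n16 'bbddca': ·  ←P5
  n17 'cc': b→18
  n18 'ccb': d→19
  n19 'ccbd': ·  ←P6
  n20 'bc': ·  ←P7

BFS fail/out derivation:
  n1('b'): parent n0 fail=0; on 'b' 0 → fail=0;  out ∅∪∅=∅
  n6('d'): parent n0 fail=0; on 'd' 0 → fail=0;  out ∅∪∅=∅
  n8('c'): parent n0 fail=0; on 'c' 0 → fail=0;  out {2}∪∅={2}
  n9('a'): parent n0 fail=0; on 'a' 0 → fail=0;  out ∅∪∅=∅
  n2('bb'): parent n1 fail=0; on 'b' 0 → fail=1;  out ∅∪∅=∅
  n7('db'): parent n6 fail=0; on 'b' 0 → fail=1;  out {1}∪∅={1}
  n10('ab'): parent n9 fail=0; on 'b' 0 → fail=1;  out ∅∪∅=∅
  n12('bd'): parent n1 fail=0; on 'd' 0 → fail=6;  out ∅∪∅=∅
  n17('cc'): parent n8 fail=0; on 'c' 0 → fail=8;  out ∅∪{2}={2}
  n20('bc'): parent n1 fail=0; on 'c' 0 → fail=8;  out {7}∪{2}={2,7}
  n3('bbd'): parent n2 fail=1; on 'd' 1 → fail=12;  out ∅∪∅=∅
  n11('abc'): parent n10 fail=1; on 'c' 1 → fail=20;  out {3}∪{2,7}={2,3,7}
  n13('bdb'): parent n12 fail=6; on 'b' 6 → fail=7;  out {4}∪{1}={1,4}
  n18('ccb'): parent n17 fail=8; on 'b' 8→0 → fail=1;  out ∅∪∅=∅
  n4('bbdc'): parent n3 fail=12; on 'c' 12→6→0 → fail=8;  out ∅∪{2}={2}
  n14('bbdd'): parent n3 fail=12; on 'd' 12→6→0 → fail=6;  out ∅∪∅=∅
  n19('ccbd'): parent n18 fail=1; on 'd' 1 → fail=12;  out {6}∪∅={6}
  n5('bbdcd'): parent n4 fail=8; on 'd' 8→0 → fail=6;  out {0}∪∅={0}
  n15('bbddc'): parent n14 fail=6; on 'c' 6→0 → fail=8;  out ∅∪{2}={2}
  n16('bbddca'): parent n15 fail=8; on 'a' 8→0 → fail=9;  out {5}∪∅={5}

Text stream:
pos 0 'b': at 1
pos 1 'd': at 12
pos 2 'b': at 13  ** P1@[1:2],P4@[0:2]
pos 3 'd': at 12 (fail-walked)
pos 4 'c': at 8 (fail-walked)  ** P2@[4:4]
pos 5 'c': at 17  ** P2@[5:5]
pos 6 'c': at 17 (fail-walked)  ** P2@[6:6]
pos 7 'b': at 18
pos 8 'd': at 19  ** P6@[5:8]
pos 9 'b': at 13 (fail-walked)  ** P1@[8:9],P4@[7:9]
pos 10 'b': at 2 (fail-walked)
pos 11 'd': at 3
pos 12 'c': at 4  ** P2@[12:12]
pos 13 'd': at 5  ** P0@[9:13]
pos 14 'b': at 7 (fail-walked)  ** P1@[13:14]
pos 15 'b': at 2 (fail-walked)
pos 16 'd': at 3
pos 17 'c': at 4  ** P2@[17:17]
pos 18 'd': at 5  ** P0@[14:18]
pos 19 'a': at 9 (fail-walked)
pos 20 'b': at 10
pos 21 'd': at 12 (fail-walked)
pos 22 'b': at 13  ** P1@[21:22],P4@[20:22]
pos 23 'd': at 12 (fail-walked)
pos 24 'b': at 13  ** P1@[23:24],P4@[22:24]
pos 25 'c': at 20 (fail-walked)  ** P2@[25:25],P7@[24:25]
pos 26 'a': at 9 (fail-walked)
pos 27 'b': at 10
pos 28 'c': at 11  ** P2@[28:28],P3@[26:28],P7@[27:28]
pos 29 'b': at 1 (fail-walked)
pos 30 'd': at 12
pos 31 'b': at 13  ** P1@[30:31],P4@[29:31]
pos 32 'd': at 12 (fail-walked)
pos 33 'b': at 13  ** P1@[32:33],P4@[31:33]
pos 34 'b': at 2 (fail-walked)
pos 35 'a': at 9 (fail-walked)
pos 36 'b': at 10
pos 37 'c': at 11  ** P2@[37:37],P3@[35:37],P7@[36:37]
pos 38 'b': at 1 (fail-walked)
pos 39 'b': at 2
pos 40 'd': at 3
pos 41 'c': at 4  ** P2@[41:41]
pos 42 'd': at 5  ** P0@[38:42]
pos 43 'b': at 7 (fail-walked)  ** P1@[42:43]
pos 44 'b': at 2 (fail-walked)
pos 45 'd': at 3
pos 46 'c': at 4  ** P2@[46:46]
pos 47 'd': at 5  ** P0@[43:47]
pos 48 'a': at 9 (fail-walked)
pos 49 'a': at 9 (fail-walked)
pos 50 'b': at 10
pos 51 'd': at 12 (fail-walked)
pos 52 'b': at 13  ** P1@[51:52],P4@[50:52]
pos 53 'b': at 2 (fail-walked)
pos 54 'b': at 2 (fail-walked)
pos 55 'b': at 2 (fail-walked)
pos 56 'd': at 3
pos 57 'd': at 14
pos 58 'c': at 15  ** P2@[58:58]
pos 59 'a': at 16  ** P5@[54:59]
pos 60 'c': at 8 (fail-walked)  ** P2@[60:60]
pos 61 'b': at 1 (fail-walked)

Result: [[2,1],[2,4],[4,2],[5,2],[6,2],[8,6],[9,1],[9,4],[12,2],[13,0],[14,1],[17,2],[18,0],[22,1],[22,4],[24,1],[24,4],[25,2],[25,7],[28,2],[28,3],[28,7],[31,1],[31,4],[33,1],[33,4],[37,2],[37,3],[37,7],[41,2],[42,0],[43,1],[46,2],[47,0],[52,1],[52,4],[58,2],[59,5],[60,2]]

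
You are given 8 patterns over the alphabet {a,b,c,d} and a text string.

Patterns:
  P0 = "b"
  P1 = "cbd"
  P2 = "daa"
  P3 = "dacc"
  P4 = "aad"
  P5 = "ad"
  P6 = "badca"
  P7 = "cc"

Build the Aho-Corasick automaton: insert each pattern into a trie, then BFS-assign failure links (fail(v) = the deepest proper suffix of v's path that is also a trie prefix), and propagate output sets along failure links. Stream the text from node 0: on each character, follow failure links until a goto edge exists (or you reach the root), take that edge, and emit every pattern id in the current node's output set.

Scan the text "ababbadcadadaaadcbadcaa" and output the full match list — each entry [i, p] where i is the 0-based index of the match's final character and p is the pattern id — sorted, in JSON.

Build:
Trie (insert patterns):
  0='ε' goto a→10 b→1 c→2 d→5
  1='b' goto a→14  ←P0
  2='c' goto b→3 c→18
  3='cb' goto d→4
  4='cbd' goto ·  ←P1
  5='d' goto a→6
  6='da' goto a→7 c→8
  7='daa' goto ·  ←P2
  8='dac' goto c→9
  9='dacc' goto ·  ←P3
  10='a' goto a→11 d→13
  11='aa' goto d→12
  12='aad' goto ·  ←P4
  13='ad' goto ·  ←P5
  14='ba' goto d→15
  15='bad' goto c→16
  16='badc' goto a→17
  17='badca' goto ·  ←P6
  18='cc' goto ·  ←P7

BFS fail/out derivation:
  n1('b'): parent n0 fail=0; on 'b' 0 → fail=0;  out {0}∪∅={0}
  n2('c'): parent n0 fail=0; on 'c' 0 → fail=0;  out ∅∪∅=∅
  n5('d'): parent n0 fail=0; on 'd' 0 → fail=0;  out ∅∪∅=∅
  n10('a'): parent n0 fail=0; on 'a' 0 → fail=0;  out ∅∪∅=∅
  n3('cb'): parent n2 fail=0; on 'b' 0 → fail=1;  out ∅∪{0}={0}
  n6('da'): parent n5 fail=0; on 'a' 0 → fail=10;  out ∅∪∅=∅
  n11('aa'): parent n10 fail=0; on 'a' 0 → fail=10;  out ∅∪∅=∅
  n13('ad'): parent n10 fail=0; on 'd' 0 → fail=5;  out {5}∪∅={5}
  n14('ba'): parent n1 fail=0; on 'a' 0 → fail=10;  out ∅∪∅=∅
  n18('cc'): parent n2 fail=0; on 'c' 0 → fail=2;  out {7}∪∅={7}
  n4('cbd'): parent n3 fail=1; on 'd' 1→0 → fail=5;  out {1}∪∅={1}
  n7('daa'): parent n6 fail=10; on 'a' 10 → fail=11;  out {2}∪∅={2}
  n8('dac'): parent n6 fail=10; on 'c' 10→0 → fail=2;  out ∅∪∅=∅
  n12('aad'): parent n11 fail=10; on 'd' 10 → fail=13;  out {4}∪{5}={4,5}
  n15('bad'): parent n14 fail=10; on 'd' 10 → fail=13;  out ∅∪{5}={5}
  n9('dacc'): parent n8 fail=2; on 'c' 2 → fail=18;  out {3}∪{7}={3,7}
  n16('badc'): parent n15 fail=13; on 'c' 13→5→0 → fail=2;  out ∅∪∅=∅
  n17('badca'): parent n16 fail=2; on 'a' 2→0 → fail=10;  out {6}∪∅={6}

Scan:
[0] read 'a'  n0⇒n10
[1] read 'b'  n10⇒n1 ·f  ** P0@[1:1]
[2] read 'a'  n1⇒n14
[3] read 'b'  n14⇒n1 ·f  ** P0@[3:3]
[4] read 'b'  n1⇒n1 ·f  ** P0@[4:4]
[5] read 'a'  n1⇒n14
[6] read 'd'  n14⇒n15  ** P5@[5:6]
[7] read 'c'  n15⇒n16
[8] read 'a'  n16⇒n17  ** P6@[4:8]
[9] read 'd'  n17⇒n13 ·f  ** P5@[8:9]
[10] read 'a'  n13⇒n6 ·f
[11] read 'd'  n6⇒n13 ·f  ** P5@[10:11]
[12] read 'a'  n13⇒n6 ·f
[13] read 'a'  n6⇒n7  ** P2@[11:13]
[14] read 'a'  n7⇒n11 ·f
[15] read 'd'  n11⇒n12  ** P4@[13:15],P5@[14:15]
[16] read 'c'  n12⇒n2 ·f
[17] read 'b'  n2⇒n3  ** P0@[17:17]
[18] read 'a'  n3⇒n14 ·f
[19] read 'd'  n14⇒n15  ** P5@[18:19]
[20] read 'c'  n15⇒n16
[21] read 'a'  n16⇒n17  ** P6@[17:21]
[22] read 'a'  n17⇒n11 ·f

Result: [[1,0],[3,0],[4,0],[6,5],[8,6],[9,5],[11,5],[13,2],[15,4],[15,5],[17,0],[19,5],[21,6]]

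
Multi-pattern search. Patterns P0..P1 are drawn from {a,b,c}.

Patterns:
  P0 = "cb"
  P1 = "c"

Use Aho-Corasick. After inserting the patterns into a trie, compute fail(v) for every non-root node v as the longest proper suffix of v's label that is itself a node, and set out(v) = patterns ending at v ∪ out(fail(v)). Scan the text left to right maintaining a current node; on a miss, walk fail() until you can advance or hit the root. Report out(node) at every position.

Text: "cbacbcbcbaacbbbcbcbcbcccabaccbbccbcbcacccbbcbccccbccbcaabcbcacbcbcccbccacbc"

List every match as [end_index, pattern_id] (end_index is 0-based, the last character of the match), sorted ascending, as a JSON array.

Build automaton:
Trie nodes:
  0='ε' goto c→1
  1='c' goto b→2  ←P1
  2='cb' goto ·  ←P0

BFS fail/out derivation:
  n1('c'): parent n0 fail=0; on 'c' 0 → fail=0;  out {1}∪∅={1}
  n2('cb'): parent n1 fail=0; on 'b' 0 → fail=0;  out {0}∪∅={0}

Run:
[0] read 'c'  n0⇒n1  ** P1@[0:0]
[1] read 'b'  n1⇒n2  ** P0@[0:1]
[2] read 'a'  n2⇒n0 (fail-walked)
[3] read 'c'  n0⇒n1  ** P1@[3:3]
[4] read 'b'  n1⇒n2  ** P0@[3:4]
[5] read 'c'  n2⇒n1 (fail-walked)  ** P1@[5:5]
[6] read 'b'  n1⇒n2  ** P0@[5:6]
[7] read 'c'  n2⇒n1 (fail-walked)  ** P1@[7:7]
[8] read 'b'  n1⇒n2  ** P0@[7:8]
[9] read 'a'  n2⇒n0 (fail-walked)
[10] read 'a'  n0⇒n0
[11] read 'c'  n0⇒n1  ** P1@[11:11]
[12] read 'b'  n1⇒n2  ** P0@[11:12]
[13] read 'b'  n2⇒n0 (fail-walked)
[14] read 'b'  n0⇒n0
[15] read 'c'  n0⇒n1  ** P1@[15:15]
[16] read 'b'  n1⇒n2  ** P0@[15:16]
[17] read 'c'  n2⇒n1 (fail-walked)  ** P1@[17:17]
[18] read 'b'  n1⇒n2  ** P0@[17:18]
[19] read 'c'  n2⇒n1 (fail-walked)  ** P1@[19:19]
[20] read 'b'  n1⇒n2  ** P0@[19:20]
[21] read 'c'  n2⇒n1 (fail-walked)  ** P1@[21:21]
[22] read 'c'  n1⇒n1 (fail-walked)  ** P1@[22:22]
[23] read 'c'  n1⇒n1 (fail-walked)  ** P1@[23:23]
[24] read 'a'  n1⇒n0 (fail-walked)
[25] read 'b'  n0⇒n0
[26] read 'a'  n0⇒n0
[27] read 'c'  n0⇒n1  ** P1@[27:27]
[28] read 'c'  n1⇒n1 (fail-walked)  ** P1@[28:28]
[29] read 'b'  n1⇒n2  ** P0@[28:29]
[30] read 'b'  n2⇒n0 (fail-walked)
[31] read 'c'  n0⇒n1  ** P1@[31:31]
[32] read 'c'  n1⇒n1 (fail-walked)  ** P1@[32:32]
[33] read 'b'  n1⇒n2  ** P0@[32:33]
[34] read 'c'  n2⇒n1 (fail-walked)  ** P1@[34:34]
[35] read 'b'  n1⇒n2  ** P0@[34:35]
[36] read 'c'  n2⇒n1 (fail-walked)  ** P1@[36:36]
[37] read 'a'  n1⇒n0 (fail-walked)
[38] read 'c'  n0⇒n1  ** P1@[38:38]
[39] read 'c'  n1⇒n1 (fail-walked)  ** P1@[39:39]
[40] read 'c'  n1⇒n1 (fail-walked)  ** P1@[40:40]
[41] read 'b'  n1⇒n2  ** P0@[40:41]
[42] read 'b'  n2⇒n0 (fail-walked)
[43] read 'c'  n0⇒n1  ** P1@[43:43]
[44] read 'b'  n1⇒n2  ** P0@[43:44]
[45] read 'c'  n2⇒n1 (fail-walked)  ** P1@[45:45]
[46] read 'c'  n1⇒n1 (fail-walked)  ** P1@[46:46]
[47] read 'c'  n1⇒n1 (fail-walked)  ** P1@[47:47]
[48] read 'c'  n1⇒n1 (fail-walked)  ** P1@[48:48]
[49] read 'b'  n1⇒n2  ** P0@[48:49]
[50] read 'c'  n2⇒n1 (fail-walked)  ** P1@[50:50]
[51] read 'c'  n1⇒n1 (fail-walked)  ** P1@[51:51]
[52] read 'b'  n1⇒n2  ** P0@[51:52]
[53] read 'c'  n2⇒n1 (fail-walked)  ** P1@[53:53]
[54] read 'a'  n1⇒n0 (fail-walked)
[55] read 'a'  n0⇒n0
[56] read 'b'  n0⇒n0
[57] read 'c'  n0⇒n1  ** P1@[57:57]
[58] read 'b'  n1⇒n2  ** P0@[57:58]
[59] read 'c'  n2⇒n1 (fail-walked)  ** P1@[59:59]
[60] read 'a'  n1⇒n0 (fail-walked)
[61] read 'c'  n0⇒n1  ** P1@[61:61]
[62] read 'b'  n1⇒n2  ** P0@[61:62]
[63] read 'c'  n2⇒n1 (fail-walked)  ** P1@[63:63]
[64] read 'b'  n1⇒n2  ** P0@[63:64]
[65] read 'c'  n2⇒n1 (fail-walked)  ** P1@[65:65]
[66] read 'c'  n1⇒n1 (fail-walked)  ** P1@[66:66]
[67] read 'c'  n1⇒n1 (fail-walked)  ** P1@[67:67]
[68] read 'b'  n1⇒n2  ** P0@[67:68]
[69] read 'c'  n2⇒n1 (fail-walked)  ** P1@[69:69]
[70] read 'c'  n1⇒n1 (fail-walked)  ** P1@[70:70]
[71] read 'a'  n1⇒n0 (fail-walked)
[72] read 'c'  n0⇒n1  ** P1@[72:72]
[73] read 'b'  n1⇒n2  ** P0@[72:73]
[74] read 'c'  n2⇒n1 (fail-walked)  ** P1@[74:74]

All matches (sorted): [[0,1],[1,0],[3,1],[4,0],[5,1],[6,0],[7,1],[8,0],[11,1],[12,0],[15,1],[16,0],[17,1],[18,0],[19,1],[20,0],[21,1],[22,1],[23,1],[27,1],[28,1],[29,0],[31,1],[32,1],[33,0],[34,1],[35,0],[36,1],[38,1],[39,1],[40,1],[41,0],[43,1],[44,0],[45,1],[46,1],[47,1],[48,1],[49,0],[50,1],[51,1],[52,0],[53,1],[57,1],[58,0],[59,1],[61,1],[62,0],[63,1],[64,0],[65,1],[66,1],[67,1],[68,0],[69,1],[70,1],[72,1],[73,0],[74,1]]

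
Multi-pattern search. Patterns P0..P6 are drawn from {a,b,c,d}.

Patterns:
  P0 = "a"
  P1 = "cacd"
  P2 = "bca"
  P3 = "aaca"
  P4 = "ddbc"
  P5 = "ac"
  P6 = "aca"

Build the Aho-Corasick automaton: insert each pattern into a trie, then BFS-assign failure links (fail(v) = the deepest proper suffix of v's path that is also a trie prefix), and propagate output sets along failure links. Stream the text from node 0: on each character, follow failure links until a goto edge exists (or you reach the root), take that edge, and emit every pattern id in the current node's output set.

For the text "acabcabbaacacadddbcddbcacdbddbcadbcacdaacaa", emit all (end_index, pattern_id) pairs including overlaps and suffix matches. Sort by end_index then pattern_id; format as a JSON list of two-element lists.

Construct AC machine:
Trie (insert patterns):
  n0 'ε': a→1 b→6 c→2 d→12
  n1 'a': a→9 c→16  [P0 ends]
  n2 'c': a→3
  n3 'ca': c→4
  n4 'cac': d→5
  n5 'cacd': ·  [P1 ends]
  n6 'b': c→7
  n7 'bc': a→8
  n8 'bca': ·  [P2 ends]
  n9 'aa': c→10
  n10 'aac': a→11
  n11 'aaca': ·  [P3 ends]
  n12 'd': d→13
  n13 'dd': b→14
  n14 'ddb': c→15
  n15 'ddbc': ·  [P4 ends]
  n16 'ac': a→17  [P5 ends]
  n17 'aca': ·  [P6 ends]

BFS fail/out derivation:
  n1('a'): parent n0 fail=0; on 'a' 0 → fail=0;  out {0}∪∅={0}
  n2('c'): parent n0 fail=0; on 'c' 0 → fail=0;  out ∅∪∅=∅
  n6('b'): parent n0 fail=0; on 'b' 0 → fail=0;  out ∅∪∅=∅
  n12('d'): parent n0 fail=0; on 'd' 0 → fail=0;  out ∅∪∅=∅
  n3('ca'): parent n2 fail=0; on 'a' 0 → fail=1;  out ∅∪{0}={0}
  n7('bc'): parent n6 fail=0; on 'c' 0 → fail=2;  out ∅∪∅=∅
  n9('aa'): parent n1 fail=0; on 'a' 0 → fail=1;  out ∅∪{0}={0}
  n13('dd'): parent n12 fail=0; on 'd' 0 → fail=12;  out ∅∪∅=∅
  n16('ac'): parent n1 fail=0; on 'c' 0 → fail=2;  out {5}∪∅={5}
  n4('cac'): parent n3 fail=1; on 'c' 1 → fail=16;  out ∅∪{5}={5}
  n8('bca'): parent n7 fail=2; on 'a' 2 → fail=3;  out {2}∪{0}={0,2}
  n10('aac'): parent n9 fail=1; on 'c' 1 → fail=16;  out ∅∪{5}={5}
  n14('ddb'): parent n13 fail=12; on 'b' 12→0 → fail=6;  out ∅∪∅=∅
  n17('aca'): parent n16 fail=2; on 'a' 2 → fail=3;  out {6}∪{0}={0,6}
  n5('cacd'): parent n4 fail=16; on 'd' 16→2→0 → fail=12;  out {1}∪∅={1}
  n11('aaca'): parent n10 fail=16; on 'a' 16 → fail=17;  out {3}∪{0,6}={0,3,6}
  n15('ddbc'): parent n14 fail=6; on 'c' 6 → fail=7;  out {4}∪∅={4}

Text stream:
i=0 'a': node 0→1  → match P0@[0:0]
i=1 'c': node 1→16  → match P5@[0:1]
i=2 'a': node 16→17  → match P0@[2:2],P6@[0:2]
i=3 'b': node 17→6 ·f
i=4 'c': node 6→7
i=5 'a': node 7→8  → match P0@[5:5],P2@[3:5]
i=6 'b': node 8→6 ·f
i=7 'b': node 6→6 ·f
i=8 'a': node 6→1 ·f  → match P0@[8:8]
i=9 'a': node 1→9  → match P0@[9:9]
i=10 'c': node 9→10  → match P5@[9:10]
i=11 'a': node 10→11  → match P0@[11:11],P3@[8:11],P6@[9:11]
i=12 'c': node 11→4 ·f  → match P5@[11:12]
i=13 'a': node 4→17 ·f  → match P0@[13:13],P6@[11:13]
i=14 'd': node 17→12 ·f
i=15 'd': node 12→13
i=16 'd': node 13→13 ·f
i=17 'b': node 13→14
i=18 'c': node 14→15  → match P4@[15:18]
i=19 'd': node 15→12 ·f
i=20 'd': node 12→13
i=21 'b': node 13→14
i=22 'c': node 14→15  → match P4@[19:22]
i=23 'a': node 15→8 ·f  → match P0@[23:23],P2@[21:23]
i=24 'c': node 8→4 ·f  → match P5@[23:24]
i=25 'd': node 4→5  → match P1@[22:25]
i=26 'b': node 5→6 ·f
i=27 'd': node 6→12 ·f
i=28 'd': node 12→13
i=29 'b': node 13→14
i=30 'c': node 14→15  → match P4@[27:30]
i=31 'a': node 15→8 ·f  → match P0@[31:31],P2@[29:31]
i=32 'd': node 8→12 ·f
i=33 'b': node 12→6 ·f
i=34 'c': node 6→7
i=35 'a': node 7→8  → match P0@[35:35],P2@[33:35]
i=36 'c': node 8→4 ·f  → match P5@[35:36]
i=37 'd': node 4→5  → match P1@[34:37]
i=38 'a': node 5→1 ·f  → match P0@[38:38]
i=39 'a': node 1→9  → match P0@[39:39]
i=40 'c': node 9→10  → match P5@[39:40]
i=41 'a': node 10→11  → match P0@[41:41],P3@[38:41],P6@[39:41]
i=42 'a': node 11→9 ·f  → match P0@[42:42]

Matches: [[0,0],[1,5],[2,0],[2,6],[5,0],[5,2],[8,0],[9,0],[10,5],[11,0],[11,3],[11,6],[12,5],[13,0],[13,6],[18,4],[22,4],[23,0],[23,2],[24,5],[25,1],[30,4],[31,0],[31,2],[35,0],[35,2],[36,5],[37,1],[38,0],[39,0],[40,5],[41,0],[41,3],[41,6],[42,0]]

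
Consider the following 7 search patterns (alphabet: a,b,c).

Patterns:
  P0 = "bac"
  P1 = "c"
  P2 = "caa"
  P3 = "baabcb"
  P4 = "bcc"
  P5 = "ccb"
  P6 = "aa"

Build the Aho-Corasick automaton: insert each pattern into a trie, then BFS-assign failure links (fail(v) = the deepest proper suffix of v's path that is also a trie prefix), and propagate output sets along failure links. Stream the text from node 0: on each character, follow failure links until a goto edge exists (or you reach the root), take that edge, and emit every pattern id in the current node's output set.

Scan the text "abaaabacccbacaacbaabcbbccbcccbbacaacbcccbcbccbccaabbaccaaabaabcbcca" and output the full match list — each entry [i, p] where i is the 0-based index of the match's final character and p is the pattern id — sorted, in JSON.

Construct AC machine:
Trie (insert patterns):
  n0 'ε': a→15 b→1 c→4
  n1 'b': a→2 c→11
  n2 'ba': a→7 c→3
  n3 'bac': ·  ←P0
  n4 'c': a→5 c→13  ←P1
  n5 'ca': a→6
  n6 'caa': ·  ←P2
  n7 'baa': b→8
  n8 'baab': c→9
  n9 'baabc': b→10
  n10 'baabcb': ·  ←P3
  n11 'bc': c→12
  n12 'bcc': ·  ←P4
  n13 'cc': b→14
  n14 'ccb': ·  ←P5
  n15 'a': a→16
  n16 'aa': ·  ←P6

BFS fail/out derivation:
  n1('b'): parent n0 fail=0; on 'b' 0 → fail=0;  out ∅∪∅=∅
  n4('c'): parent n0 fail=0; on 'c' 0 → fail=0;  out {1}∪∅={1}
  n15('a'): parent n0 fail=0; on 'a' 0 → fail=0;  out ∅∪∅=∅
  n2('ba'): parent n1 fail=0; on 'a' 0 → fail=15;  out ∅∪∅=∅
  n5('ca'): parent n4 fail=0; on 'a' 0 → fail=15;  out ∅∪∅=∅
  n11('bc'): parent n1 fail=0; on 'c' 0 → fail=4;  out ∅∪{1}={1}
  n13('cc'): parent n4 fail=0; on 'c' 0 → fail=4;  out ∅∪{1}={1}
  n16('aa'): parent n15 fail=0; on 'a' 0 → fail=15;  out {6}∪∅={6}
  n3('bac'): parent n2 fail=15; on 'c' 15→0 → fail=4;  out {0}∪{1}={0,1}
  n6('caa'): parent n5 fail=15; on 'a' 15 → fail=16;  out {2}∪{6}={2,6}
  n7('baa'): parent n2 fail=15; on 'a' 15 → fail=16;  out ∅∪{6}={6}
  n12('bcc'): parent n11 fail=4; on 'c' 4 → fail=13;  out {4}∪{1}={1,4}
  n14('ccb'): parent n13 fail=4; on 'b' 4→0 → fail=1;  out {5}∪∅={5}
  n8('baab'): parent n7 fail=16; on 'b' 16→15→0 → fail=1;  out ∅∪∅=∅
  n9('baabc'): parent n8 fail=1; on 'c' 1 → fail=11;  out ∅∪{1}={1}
  n10('baabcb'): parent n9 fail=11; on 'b' 11→4→0 → fail=1;  out {3}∪∅={3}

Text stream:
pos 0 'a': at 15
pos 1 'b': at 1 ·f
pos 2 'a': at 2
pos 3 'a': at 7  → match P6@[2:3]
pos 4 'a': at 16 ·f  → match P6@[3:4]
pos 5 'b': at 1 ·f
pos 6 'a': at 2
pos 7 'c': at 3  → match P0@[5:7],P1@[7:7]
pos 8 'c': at 13 ·f  → match P1@[8:8]
pos 9 'c': at 13 ·f  → match P1@[9:9]
pos 10 'b': at 14  → match P5@[8:10]
pos 11 'a': at 2 ·f
pos 12 'c': at 3  → match P0@[10:12],P1@[12:12]
pos 13 'a': at 5 ·f
pos 14 'a': at 6  → match P2@[12:14],P6@[13:14]
pos 15 'c': at 4 ·f  → match P1@[15:15]
pos 16 'b': at 1 ·f
pos 17 'a': at 2
pos 18 'a': at 7  → match P6@[17:18]
pos 19 'b': at 8
pos 20 'c': at 9  → match P1@[20:20]
pos 21 'b': at 10  → match P3@[16:21]
pos 22 'b': at 1 ·f
pos 23 'c': at 11  → match P1@[23:23]
pos 24 'c': at 12  → match P1@[24:24],P4@[22:24]
pos 25 'b': at 14 ·f  → match P5@[23:25]
pos 26 'c': at 11 ·f  → match P1@[26:26]
pos 27 'c': at 12  → match P1@[27:27],P4@[25:27]
pos 28 'c': at 13 ·f  → match P1@[28:28]
pos 29 'b': at 14  → match P5@[27:29]
pos 30 'b': at 1 ·f
pos 31 'a': at 2
pos 32 'c': at 3  → match P0@[30:32],P1@[32:32]
pos 33 'a': at 5 ·f
pos 34 'a': at 6  → match P2@[32:34],P6@[33:34]
pos 35 'c': at 4 ·f  → match P1@[35:35]
pos 36 'b': at 1 ·f
pos 37 'c': at 11  → match P1@[37:37]
pos 38 'c': at 12  → match P1@[38:38],P4@[36:38]
pos 39 'c': at 13 ·f  → match P1@[39:39]
pos 40 'b': at 14  → match P5@[38:40]
pos 41 'c': at 11 ·f  → match P1@[41:41]
pos 42 'b': at 1 ·f
pos 43 'c': at 11  → match P1@[43:43]
pos 44 'c': at 12  → match P1@[44:44],P4@[42:44]
pos 45 'b': at 14 ·f  → match P5@[43:45]
pos 46 'c': at 11 ·f  → match P1@[46:46]
pos 47 'c': at 12  → match P1@[47:47],P4@[45:47]
pos 48 'a': at 5 ·f
pos 49 'a': at 6  → match P2@[47:49],P6@[48:49]
pos 50 'b': at 1 ·f
pos 51 'b': at 1 ·f
pos 52 'a': at 2
pos 53 'c': at 3  → match P0@[51:53],P1@[53:53]
pos 54 'c': at 13 ·f  → match P1@[54:54]
pos 55 'a': at 5 ·f
pos 56 'a': at 6  → match P2@[54:56],P6@[55:56]
pos 57 'a': at 16 ·f  → match P6@[56:57]
pos 58 'b': at 1 ·f
pos 59 'a': at 2
pos 60 'a': at 7  → match P6@[59:60]
pos 61 'b': at 8
pos 62 'c': at 9  → match P1@[62:62]
pos 63 'b': at 10  → match P3@[58:63]
pos 64 'c': at 11 ·f  → match P1@[64:64]
pos 65 'c': at 12  → match P1@[65:65],P4@[63:65]
pos 66 'a': at 5 ·f

All matches (sorted): [[3,6],[4,6],[7,0],[7,1],[8,1],[9,1],[10,5],[12,0],[12,1],[14,2],[14,6],[15,1],[18,6],[20,1],[21,3],[23,1],[24,1],[24,4],[25,5],[26,1],[27,1],[27,4],[28,1],[29,5],[32,0],[32,1],[34,2],[34,6],[35,1],[37,1],[38,1],[38,4],[39,1],[40,5],[41,1],[43,1],[44,1],[44,4],[45,5],[46,1],[47,1],[47,4],[49,2],[49,6],[53,0],[53,1],[54,1],[56,2],[56,6],[57,6],[60,6],[62,1],[63,3],[64,1],[65,1],[65,4]]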